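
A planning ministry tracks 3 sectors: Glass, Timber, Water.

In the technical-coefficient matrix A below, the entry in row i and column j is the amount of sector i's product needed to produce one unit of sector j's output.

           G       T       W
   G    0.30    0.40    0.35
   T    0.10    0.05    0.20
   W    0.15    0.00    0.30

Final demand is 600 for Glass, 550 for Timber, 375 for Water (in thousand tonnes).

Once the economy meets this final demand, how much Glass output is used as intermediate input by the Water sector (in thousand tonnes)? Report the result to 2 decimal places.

I − A =
  [   0.70    -0.40    -0.35]
  [  -0.10     0.95    -0.20]
  [  -0.15     0.00     0.70]
Cofactors of I−A, C_ij = (−1)^(i+j)·(minor ij) (rows/columns in the sector order above):
  C_11 = (0.95)(0.70) − (-0.20)(0.00) = 0.6650
  C_12 = −[(-0.10)(0.70) − (-0.20)(-0.15)] = 0.1000
  C_13 = (-0.10)(0.00) − (0.95)(-0.15) = 0.1425
  C_21 = −[(-0.40)(0.70) − (-0.35)(0.00)] = 0.2800
  C_22 = (0.70)(0.70) − (-0.35)(-0.15) = 0.4375
  C_23 = −[(0.70)(0.00) − (-0.40)(-0.15)] = 0.0600
  C_31 = (-0.40)(-0.20) − (-0.35)(0.95) = 0.4125
  C_32 = −[(0.70)(-0.20) − (-0.35)(-0.10)] = 0.1750
  C_33 = (0.70)(0.95) − (-0.40)(-0.10) = 0.6250
det(I−A) = Σ_j (I−A)_1j·C_1j = (0.70)(0.6650) + (-0.40)(0.1000) + (-0.35)(0.1425) = 0.375625
adj(I−A) = Cᵀ =
  [ 0.6650   0.2800   0.4125]
  [ 0.1000   0.4375   0.1750]
  [ 0.1425   0.0600   0.6250]
(I − A)⁻¹ = adj(I−A) / det(I−A) ≈
  [   1.7704     0.7454     1.0982]
  [   0.2662     1.1647     0.4659]
  [   0.3794     0.1597     1.6639]
First solve x = (I − A)⁻¹ d = adj(I−A)·d / det(I−A); in particular x_W = (0.1425·600 + 0.0600·550 + 0.6250·375) / 0.375625 = 352.875 / 0.375625 ≈ 939.4343.
Intermediate flow from G to W: z_GW = a_GW · x_W = 0.35 × 352.875 / 0.375625 = 123.50625 / 0.375625 ≈ 328.80.

z_GW = 328.80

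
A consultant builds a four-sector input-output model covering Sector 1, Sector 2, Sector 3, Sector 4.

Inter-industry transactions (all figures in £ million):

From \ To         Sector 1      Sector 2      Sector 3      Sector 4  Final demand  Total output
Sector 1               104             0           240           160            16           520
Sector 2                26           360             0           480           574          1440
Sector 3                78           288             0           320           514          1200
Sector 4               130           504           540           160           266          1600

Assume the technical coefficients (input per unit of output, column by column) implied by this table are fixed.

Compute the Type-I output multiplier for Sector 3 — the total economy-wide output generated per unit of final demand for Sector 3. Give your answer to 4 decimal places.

Technical coefficients a_ij = z_ij / X_j:
  a_11 = 104/520 = 0.20, a_21 = 26/520 = 0.05, a_31 = 78/520 = 0.15, a_41 = 130/520 = 0.25
  a_12 = 0/1440 = 0.00, a_22 = 360/1440 = 0.25, a_32 = 288/1440 = 0.20, a_42 = 504/1440 = 0.35
  a_13 = 240/1200 = 0.20, a_23 = 0/1200 = 0.00, a_33 = 0/1200 = 0.00, a_43 = 540/1200 = 0.45
  a_14 = 160/1600 = 0.10, a_24 = 480/1600 = 0.30, a_34 = 320/1600 = 0.20, a_44 = 160/1600 = 0.10
I − A =
  [   0.80     0.00    -0.20    -0.10]
  [  -0.05     0.75     0.00    -0.30]
  [  -0.15    -0.20     1.00    -0.20]
  [  -0.25    -0.35    -0.45     0.90]
Compute the cofactors C_ij = (−1)^(i+j)·(3×3 minor ij) of I−A; the adjugate is their transpose:
adj(I−A) = Cᵀ =
  [ 0.475500   0.094000   0.147750   0.117000]
  [ 0.135750   0.579250   0.134250   0.238000]
  [ 0.150500   0.200250   0.435500   0.180250]
  [ 0.260125   0.351500   0.311000   0.575500]
det(I−A) = Σ_j (I−A)_1j·C_1j = (0.80)(0.475500) + (0.00)(0.135750) + (-0.20)(0.150500) + (-0.10)(0.260125) = 0.3242875
(I − A)⁻¹ = adj(I−A) / det(I−A) ≈
  [   1.46629     0.28987     0.45561     0.36079]
  [   0.41861     1.78622     0.41398     0.73392]
  [   0.46409     0.61751     1.34294     0.55583]
  [   0.80214     1.08391     0.95903     1.77466]
The output multiplier for sector j is the column-j sum of the Leontief inverse (I − A)⁻¹ = adj(I−A) / det(I−A).
Column 3 of adj(I−A): (0.147750, 0.134250, 0.435500, 0.311000); det(I−A) = 0.3242875.
m_3 = (0.147750 + 0.134250 + 0.435500 + 0.311000) / 0.3242875 = 1.0285 / 0.3242875 ≈ 3.1716.

m_3 = 3.1716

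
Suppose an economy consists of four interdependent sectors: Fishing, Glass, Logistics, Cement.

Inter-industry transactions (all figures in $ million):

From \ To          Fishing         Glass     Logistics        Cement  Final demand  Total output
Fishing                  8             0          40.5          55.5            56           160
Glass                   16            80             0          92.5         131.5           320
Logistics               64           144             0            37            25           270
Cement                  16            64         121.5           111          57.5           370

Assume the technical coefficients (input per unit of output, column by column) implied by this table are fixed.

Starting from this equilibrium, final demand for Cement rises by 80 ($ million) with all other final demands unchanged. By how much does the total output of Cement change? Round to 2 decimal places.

Technical coefficients a_ij = z_ij / X_j:
  a_11 = 8/160 = 0.05, a_21 = 16/160 = 0.10, a_31 = 64/160 = 0.40, a_41 = 16/160 = 0.10
  a_12 = 0/320 = 0.00, a_22 = 80/320 = 0.25, a_32 = 144/320 = 0.45, a_42 = 64/320 = 0.20
  a_13 = 40.5/270 = 0.15, a_23 = 0/270 = 0.00, a_33 = 0/270 = 0.00, a_43 = 121.5/270 = 0.45
  a_14 = 55.5/370 = 0.15, a_24 = 92.5/370 = 0.25, a_34 = 37/370 = 0.10, a_44 = 111/370 = 0.30
I − A =
  [   0.95     0.00    -0.15    -0.15]
  [  -0.10     0.75     0.00    -0.25]
  [  -0.40    -0.45     1.00    -0.10]
  [  -0.10    -0.20    -0.45     0.70]
Compute the cofactors C_ij = (−1)^(i+j)·(3×3 minor ij) of I−A; the adjugate is their transpose:
adj(I−A) = Cᵀ =
  [ 0.390625   0.110625   0.121875   0.140625]
  [ 0.135500   0.536750   0.127875   0.239000]
  [ 0.242250   0.323500   0.437000   0.229875]
  [ 0.250250   0.377125   0.334875   0.660750]
det(I−A) = Σ_j (I−A)_1j·C_1j = (0.95)(0.390625) + (0.00)(0.135500) + (-0.15)(0.242250) + (-0.15)(0.250250) = 0.29721875
(I − A)⁻¹ = adj(I−A) / det(I−A) ≈
  [   1.3143     0.3722     0.4101     0.4731]
  [   0.4559     1.8059     0.4302     0.8041]
  [   0.8151     1.0884     1.4703     0.7734]
  [   0.8420     1.2688     1.1267     2.2231]
Δx = (I − A)⁻¹ Δd with Δd having +80 in the Cement component and 0 elsewhere.
So Δx_4 = L_44 · (+80), where L_44 = adj(I−A)_44 / det(I−A) = 0.660750 / 0.29721875.
Δx_4 = 0.660750 × (+80) / 0.29721875 = 52.86 / 0.29721875 ≈ 177.85.

Δx_4 = 177.85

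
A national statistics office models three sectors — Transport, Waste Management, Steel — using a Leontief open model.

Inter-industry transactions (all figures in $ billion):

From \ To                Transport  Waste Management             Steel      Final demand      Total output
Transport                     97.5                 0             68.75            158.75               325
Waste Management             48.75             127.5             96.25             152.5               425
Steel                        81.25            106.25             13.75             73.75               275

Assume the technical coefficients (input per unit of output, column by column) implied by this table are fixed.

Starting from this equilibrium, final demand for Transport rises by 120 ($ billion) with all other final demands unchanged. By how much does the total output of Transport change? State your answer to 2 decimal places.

Δx_T = 197.37

Technical coefficients a_ij = z_ij / X_j:
  a_TT = 97.5/325 = 0.30, a_WT = 48.75/325 = 0.15, a_ST = 81.25/325 = 0.25
  a_TW = 0/425 = 0.00, a_WW = 127.5/425 = 0.30, a_SW = 106.25/425 = 0.25
  a_TS = 68.75/275 = 0.25, a_WS = 96.25/275 = 0.35, a_SS = 13.75/275 = 0.05
I − A =
  [   0.70     0.00    -0.25]
  [  -0.15     0.70    -0.35]
  [  -0.25    -0.25     0.95]
Cofactors of I−A, C_ij = (−1)^(i+j)·(minor ij) (rows/columns in the sector order above):
  C_11 = (0.70)(0.95) − (-0.35)(-0.25) = 0.5775
  C_12 = −[(-0.15)(0.95) − (-0.35)(-0.25)] = 0.2300
  C_13 = (-0.15)(-0.25) − (0.70)(-0.25) = 0.2125
  C_21 = −[(0.00)(0.95) − (-0.25)(-0.25)] = 0.0625
  C_22 = (0.70)(0.95) − (-0.25)(-0.25) = 0.6025
  C_23 = −[(0.70)(-0.25) − (0.00)(-0.25)] = 0.1750
  C_31 = (0.00)(-0.35) − (-0.25)(0.70) = 0.1750
  C_32 = −[(0.70)(-0.35) − (-0.25)(-0.15)] = 0.2825
  C_33 = (0.70)(0.70) − (0.00)(-0.15) = 0.4900
det(I−A) = Σ_j (I−A)_1j·C_1j = (0.70)(0.5775) + (0.00)(0.2300) + (-0.25)(0.2125) = 0.351125
adj(I−A) = Cᵀ =
  [ 0.5775   0.0625   0.1750]
  [ 0.2300   0.6025   0.2825]
  [ 0.2125   0.1750   0.4900]
(I − A)⁻¹ = adj(I−A) / det(I−A) ≈
  [   1.6447     0.1780     0.4984]
  [   0.6550     1.7159     0.8046]
  [   0.6052     0.4984     1.3955]
Δx = (I − A)⁻¹ Δd with Δd having +120 in the Transport component and 0 elsewhere.
So Δx_T = L_TT · (+120), where L_TT = adj(I−A)_TT / det(I−A) = 0.5775 / 0.351125.
Δx_T = 0.5775 × (+120) / 0.351125 = 69.30 / 0.351125 ≈ 197.37.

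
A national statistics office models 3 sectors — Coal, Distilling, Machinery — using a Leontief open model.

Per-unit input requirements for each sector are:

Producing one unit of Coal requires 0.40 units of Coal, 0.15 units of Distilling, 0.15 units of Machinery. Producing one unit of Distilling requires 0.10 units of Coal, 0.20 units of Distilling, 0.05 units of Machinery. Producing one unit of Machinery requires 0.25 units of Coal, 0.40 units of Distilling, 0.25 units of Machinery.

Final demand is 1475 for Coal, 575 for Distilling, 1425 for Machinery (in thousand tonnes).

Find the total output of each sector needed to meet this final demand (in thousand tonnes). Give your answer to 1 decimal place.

I − A =
  [   0.60    -0.10    -0.25]
  [  -0.15     0.80    -0.40]
  [  -0.15    -0.05     0.75]
Cofactors of I−A, C_ij = (−1)^(i+j)·(minor ij) (rows/columns in the sector order above):
  C_11 = (0.80)(0.75) − (-0.40)(-0.05) = 0.5800
  C_12 = −[(-0.15)(0.75) − (-0.40)(-0.15)] = 0.1725
  C_13 = (-0.15)(-0.05) − (0.80)(-0.15) = 0.1275
  C_21 = −[(-0.10)(0.75) − (-0.25)(-0.05)] = 0.0875
  C_22 = (0.60)(0.75) − (-0.25)(-0.15) = 0.4125
  C_23 = −[(0.60)(-0.05) − (-0.10)(-0.15)] = 0.0450
  C_31 = (-0.10)(-0.40) − (-0.25)(0.80) = 0.2400
  C_32 = −[(0.60)(-0.40) − (-0.25)(-0.15)] = 0.2775
  C_33 = (0.60)(0.80) − (-0.10)(-0.15) = 0.4650
det(I−A) = Σ_j (I−A)_1j·C_1j = (0.60)(0.5800) + (-0.10)(0.1725) + (-0.25)(0.1275) = 0.298875
adj(I−A) = Cᵀ =
  [ 0.5800   0.0875   0.2400]
  [ 0.1725   0.4125   0.2775]
  [ 0.1275   0.0450   0.4650]
(I − A)⁻¹ = adj(I−A) / det(I−A) ≈
  [   1.9406     0.2928     0.8030]
  [   0.5772     1.3802     0.9285]
  [   0.4266     0.1506     1.5558]
x = (I − A)⁻¹ d = adj(I−A)·d / det(I−A), with det(I−A) = 0.298875:
  x_1 = (0.5800·1475 + 0.0875·575 + 0.2400·1425) / 0.298875 = 1247.8125 / 0.298875 ≈ 4175.0
  x_2 = (0.1725·1475 + 0.4125·575 + 0.2775·1425) / 0.298875 = 887.0625 / 0.298875 ≈ 2968.0
  x_3 = (0.1275·1475 + 0.0450·575 + 0.4650·1425) / 0.298875 = 876.5625 / 0.298875 ≈ 2932.9

x_1 = 4175.0, x_2 = 2968.0, x_3 = 2932.9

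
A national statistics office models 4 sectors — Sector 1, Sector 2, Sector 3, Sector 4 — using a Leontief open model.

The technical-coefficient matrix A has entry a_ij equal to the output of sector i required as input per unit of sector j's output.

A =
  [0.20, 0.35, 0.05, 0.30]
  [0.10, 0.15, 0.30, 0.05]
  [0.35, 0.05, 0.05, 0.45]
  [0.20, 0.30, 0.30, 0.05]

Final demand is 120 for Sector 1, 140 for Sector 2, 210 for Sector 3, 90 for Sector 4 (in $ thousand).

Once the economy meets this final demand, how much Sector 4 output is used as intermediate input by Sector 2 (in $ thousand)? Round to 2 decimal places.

I − A =
  [   0.80    -0.35    -0.05    -0.30]
  [  -0.10     0.85    -0.30    -0.05]
  [  -0.35    -0.05     0.95    -0.45]
  [  -0.20    -0.30    -0.30     0.95]
Compute the cofactors C_ij = (−1)^(i+j)·(3×3 minor ij) of I−A; the adjugate is their transpose:
adj(I−A) = Cᵀ =
  [ 0.582625   0.367750   0.248125   0.320875]
  [ 0.218250   0.504375   0.236250   0.207375]
  [ 0.372625   0.322375   0.537250   0.389125]
  [ 0.309250   0.338500   0.296500   0.548875]
det(I−A) = Σ_j (I−A)_1j·C_1j = (0.80)(0.582625) + (-0.35)(0.218250) + (-0.05)(0.372625) + (-0.30)(0.309250) = 0.27830625
(I − A)⁻¹ = adj(I−A) / det(I−A) ≈
  [   2.0935     1.3214     0.8916     1.1530]
  [   0.7842     1.8123     0.8489     0.7451]
  [   1.3389     1.1583     1.9304     1.3982]
  [   1.1112     1.2163     1.0654     1.9722]
First solve x = (I − A)⁻¹ d = adj(I−A)·d / det(I−A); in particular x_2 = (0.218250·120 + 0.504375·140 + 0.236250·210 + 0.207375·90) / 0.27830625 = 165.07875 / 0.27830625 ≈ 593.1550.
Intermediate flow from 4 to 2: z_42 = a_42 · x_2 = 0.30 × 165.07875 / 0.27830625 = 49.523625 / 0.27830625 ≈ 177.95.

z_42 = 177.95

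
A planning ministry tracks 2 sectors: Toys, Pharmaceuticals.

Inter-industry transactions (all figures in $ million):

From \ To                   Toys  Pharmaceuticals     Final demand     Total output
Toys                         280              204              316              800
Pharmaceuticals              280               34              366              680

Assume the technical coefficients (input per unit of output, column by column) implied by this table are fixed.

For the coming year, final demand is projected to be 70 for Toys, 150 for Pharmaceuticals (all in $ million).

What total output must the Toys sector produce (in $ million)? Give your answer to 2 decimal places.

x_T = 217.56

Technical coefficients a_ij = z_ij / X_j:
  a_TT = 280/800 = 0.35, a_PT = 280/800 = 0.35
  a_TP = 204/680 = 0.30, a_PP = 34/680 = 0.05
I − A =
  [   0.65    -0.30]
  [  -0.35     0.95]
det(I−A) = (0.65)(0.95) − (-0.30)(-0.35) = 0.5125
adj(I−A) = [[0.95, 0.30], [0.35, 0.65]]
(I − A)⁻¹ = adj(I−A) / det(I−A) ≈
  [   1.8537     0.5854]
  [   0.6829     1.2683]
x = (I − A)⁻¹ d = adj(I−A)·d / det(I−A), with det(I−A) = 0.5125:
  x_T = (0.95·70 + 0.30·150) / 0.5125 = 111.50 / 0.5125 ≈ 217.56
  x_P = (0.35·70 + 0.65·150) / 0.5125 = 122.00 / 0.5125 ≈ 238.05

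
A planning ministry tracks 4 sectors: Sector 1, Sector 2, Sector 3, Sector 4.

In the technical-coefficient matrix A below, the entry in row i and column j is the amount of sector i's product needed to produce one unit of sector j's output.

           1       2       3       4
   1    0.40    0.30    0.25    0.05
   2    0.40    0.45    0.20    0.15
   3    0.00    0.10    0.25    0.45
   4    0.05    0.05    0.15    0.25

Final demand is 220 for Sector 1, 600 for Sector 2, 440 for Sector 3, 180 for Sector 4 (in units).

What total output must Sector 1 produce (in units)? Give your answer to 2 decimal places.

I − A =
  [   0.60    -0.30    -0.25    -0.05]
  [  -0.40     0.55    -0.20    -0.15]
  [   0.00    -0.10     0.75    -0.45]
  [  -0.05    -0.05    -0.15     0.75]
Compute the cofactors C_ij = (−1)^(i+j)·(3×3 minor ij) of I−A; the adjugate is their transpose:
adj(I−A) = Cᵀ =
  [ 0.244875   0.175500   0.157625   0.146000]
  [ 0.208125   0.289500   0.182875   0.181500]
  [ 0.052125   0.065000   0.148375   0.105500]
  [ 0.040625   0.044000   0.052375   0.135500]
det(I−A) = Σ_j (I−A)_1j·C_1j = (0.60)(0.244875) + (-0.30)(0.208125) + (-0.25)(0.052125) + (-0.05)(0.040625) = 0.069425
(I − A)⁻¹ = adj(I−A) / det(I−A) ≈
  [   3.5272     2.5279     2.2704     2.1030]
  [   2.9978     4.1700     2.6341     2.6143]
  [   0.7508     0.9363     2.1372     1.5196]
  [   0.5852     0.6338     0.7544     1.9517]
x = (I − A)⁻¹ d = adj(I−A)·d / det(I−A), with det(I−A) = 0.069425:
  x_1 = (0.244875·220 + 0.175500·600 + 0.157625·440 + 0.146000·180) / 0.069425 = 254.8075 / 0.069425 ≈ 3670.26
  x_2 = (0.208125·220 + 0.289500·600 + 0.182875·440 + 0.181500·180) / 0.069425 = 332.6225 / 0.069425 ≈ 4791.11
  x_3 = (0.052125·220 + 0.065000·600 + 0.148375·440 + 0.105500·180) / 0.069425 = 134.7425 / 0.069425 ≈ 1940.84
  x_4 = (0.040625·220 + 0.044000·600 + 0.052375·440 + 0.135500·180) / 0.069425 = 82.7725 / 0.069425 ≈ 1192.26

x_1 = 3670.26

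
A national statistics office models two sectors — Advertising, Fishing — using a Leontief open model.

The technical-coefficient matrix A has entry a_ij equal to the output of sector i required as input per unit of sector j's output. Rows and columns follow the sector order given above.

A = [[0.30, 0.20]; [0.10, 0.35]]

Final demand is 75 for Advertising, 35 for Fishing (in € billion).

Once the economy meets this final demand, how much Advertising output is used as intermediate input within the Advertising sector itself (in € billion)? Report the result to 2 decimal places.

z_11 = 38.45

I − A =
  [   0.70    -0.20]
  [  -0.10     0.65]
det(I−A) = (0.70)(0.65) − (-0.20)(-0.10) = 0.4350
adj(I−A) = [[0.65, 0.20], [0.10, 0.70]]
(I − A)⁻¹ = adj(I−A) / det(I−A) ≈
  [   1.4943     0.4598]
  [   0.2299     1.6092]
First solve x = (I − A)⁻¹ d = adj(I−A)·d / det(I−A); in particular x_1 = (0.65·75 + 0.20·35) / 0.4350 = 55.75 / 0.4350 ≈ 128.1609.
Intermediate flow from 1 to 1: z_11 = a_11 · x_1 = 0.30 × 55.75 / 0.4350 = 16.725 / 0.4350 ≈ 38.45.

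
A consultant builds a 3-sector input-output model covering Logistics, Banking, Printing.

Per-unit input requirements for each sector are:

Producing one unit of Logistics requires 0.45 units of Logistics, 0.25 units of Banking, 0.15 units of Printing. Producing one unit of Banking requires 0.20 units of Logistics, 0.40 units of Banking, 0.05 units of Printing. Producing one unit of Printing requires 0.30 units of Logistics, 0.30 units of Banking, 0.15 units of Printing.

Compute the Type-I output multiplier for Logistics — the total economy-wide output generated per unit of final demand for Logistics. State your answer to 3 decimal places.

I − A =
  [   0.55    -0.20    -0.30]
  [  -0.25     0.60    -0.30]
  [  -0.15    -0.05     0.85]
Cofactors of I−A, C_ij = (−1)^(i+j)·(minor ij) (rows/columns in the sector order above):
  C_11 = (0.60)(0.85) − (-0.30)(-0.05) = 0.4950
  C_12 = −[(-0.25)(0.85) − (-0.30)(-0.15)] = 0.2575
  C_13 = (-0.25)(-0.05) − (0.60)(-0.15) = 0.1025
  C_21 = −[(-0.20)(0.85) − (-0.30)(-0.05)] = 0.1850
  C_22 = (0.55)(0.85) − (-0.30)(-0.15) = 0.4225
  C_23 = −[(0.55)(-0.05) − (-0.20)(-0.15)] = 0.0575
  C_31 = (-0.20)(-0.30) − (-0.30)(0.60) = 0.2400
  C_32 = −[(0.55)(-0.30) − (-0.30)(-0.25)] = 0.2400
  C_33 = (0.55)(0.60) − (-0.20)(-0.25) = 0.2800
det(I−A) = Σ_j (I−A)_1j·C_1j = (0.55)(0.4950) + (-0.20)(0.2575) + (-0.30)(0.1025) = 0.1900
adj(I−A) = Cᵀ =
  [ 0.4950   0.1850   0.2400]
  [ 0.2575   0.4225   0.2400]
  [ 0.1025   0.0575   0.2800]
(I − A)⁻¹ = adj(I−A) / det(I−A) ≈
  [   2.6053     0.9737     1.2632]
  [   1.3553     2.2237     1.2632]
  [   0.5395     0.3026     1.4737]
The output multiplier for sector j is the column-j sum of the Leontief inverse (I − A)⁻¹ = adj(I−A) / det(I−A).
Column 1 of adj(I−A): (0.4950, 0.2575, 0.1025); det(I−A) = 0.1900.
m_1 = (0.4950 + 0.2575 + 0.1025) / 0.1900 = 0.855 / 0.1900 = 4.500.

m_1 = 4.500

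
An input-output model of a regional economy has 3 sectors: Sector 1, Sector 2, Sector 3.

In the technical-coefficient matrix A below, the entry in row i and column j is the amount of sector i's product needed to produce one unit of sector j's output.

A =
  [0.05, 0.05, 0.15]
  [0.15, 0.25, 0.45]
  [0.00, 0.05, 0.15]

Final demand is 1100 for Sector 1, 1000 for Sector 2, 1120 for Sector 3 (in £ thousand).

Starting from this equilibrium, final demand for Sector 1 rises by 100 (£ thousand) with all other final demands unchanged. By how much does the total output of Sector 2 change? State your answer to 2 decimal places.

Δx_2 = 22.11

I − A =
  [   0.95    -0.05    -0.15]
  [  -0.15     0.75    -0.45]
  [   0.00    -0.05     0.85]
Cofactors of I−A, C_ij = (−1)^(i+j)·(minor ij) (rows/columns in the sector order above):
  C_11 = (0.75)(0.85) − (-0.45)(-0.05) = 0.6150
  C_12 = −[(-0.15)(0.85) − (-0.45)(0.00)] = 0.1275
  C_13 = (-0.15)(-0.05) − (0.75)(0.00) = 0.0075
  C_21 = −[(-0.05)(0.85) − (-0.15)(-0.05)] = 0.0500
  C_22 = (0.95)(0.85) − (-0.15)(0.00) = 0.8075
  C_23 = −[(0.95)(-0.05) − (-0.05)(0.00)] = 0.0475
  C_31 = (-0.05)(-0.45) − (-0.15)(0.75) = 0.1350
  C_32 = −[(0.95)(-0.45) − (-0.15)(-0.15)] = 0.4500
  C_33 = (0.95)(0.75) − (-0.05)(-0.15) = 0.7050
det(I−A) = Σ_j (I−A)_1j·C_1j = (0.95)(0.6150) + (-0.05)(0.1275) + (-0.15)(0.0075) = 0.57675
adj(I−A) = Cᵀ =
  [ 0.6150   0.0500   0.1350]
  [ 0.1275   0.8075   0.4500]
  [ 0.0075   0.0475   0.7050]
(I − A)⁻¹ = adj(I−A) / det(I−A) ≈
  [   1.0663     0.0867     0.2341]
  [   0.2211     1.4001     0.7802]
  [   0.0130     0.0824     1.2224]
Δx = (I − A)⁻¹ Δd with Δd having +100 in the Sector 1 component and 0 elsewhere.
So Δx_2 = L_21 · (+100), where L_21 = adj(I−A)_21 / det(I−A) = 0.1275 / 0.57675.
Δx_2 = 0.1275 × (+100) / 0.57675 = 12.75 / 0.57675 ≈ 22.11.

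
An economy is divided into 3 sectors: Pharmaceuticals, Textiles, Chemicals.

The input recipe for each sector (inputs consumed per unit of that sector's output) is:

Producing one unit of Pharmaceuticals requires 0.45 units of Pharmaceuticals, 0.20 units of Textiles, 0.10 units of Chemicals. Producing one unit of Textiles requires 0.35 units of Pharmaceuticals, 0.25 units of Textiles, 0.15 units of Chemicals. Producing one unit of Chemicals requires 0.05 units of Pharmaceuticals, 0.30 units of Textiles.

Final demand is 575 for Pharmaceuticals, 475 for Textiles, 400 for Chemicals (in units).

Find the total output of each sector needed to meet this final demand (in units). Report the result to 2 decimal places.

I − A =
  [   0.55    -0.35    -0.05]
  [  -0.20     0.75    -0.30]
  [  -0.10    -0.15     1.00]
Cofactors of I−A, C_ij = (−1)^(i+j)·(minor ij) (rows/columns in the sector order above):
  C_11 = (0.75)(1.00) − (-0.30)(-0.15) = 0.7050
  C_12 = −[(-0.20)(1.00) − (-0.30)(-0.10)] = 0.2300
  C_13 = (-0.20)(-0.15) − (0.75)(-0.10) = 0.1050
  C_21 = −[(-0.35)(1.00) − (-0.05)(-0.15)] = 0.3575
  C_22 = (0.55)(1.00) − (-0.05)(-0.10) = 0.5450
  C_23 = −[(0.55)(-0.15) − (-0.35)(-0.10)] = 0.1175
  C_31 = (-0.35)(-0.30) − (-0.05)(0.75) = 0.1425
  C_32 = −[(0.55)(-0.30) − (-0.05)(-0.20)] = 0.1750
  C_33 = (0.55)(0.75) − (-0.35)(-0.20) = 0.3425
det(I−A) = Σ_j (I−A)_1j·C_1j = (0.55)(0.7050) + (-0.35)(0.2300) + (-0.05)(0.1050) = 0.3020
adj(I−A) = Cᵀ =
  [ 0.7050   0.3575   0.1425]
  [ 0.2300   0.5450   0.1750]
  [ 0.1050   0.1175   0.3425]
(I − A)⁻¹ = adj(I−A) / det(I−A) ≈
  [   2.3344     1.1838     0.4719]
  [   0.7616     1.8046     0.5795]
  [   0.3477     0.3891     1.1341]
x = (I − A)⁻¹ d = adj(I−A)·d / det(I−A), with det(I−A) = 0.3020:
  x_1 = (0.7050·575 + 0.3575·475 + 0.1425·400) / 0.3020 = 632.1875 / 0.3020 ≈ 2093.34
  x_2 = (0.2300·575 + 0.5450·475 + 0.1750·400) / 0.3020 = 461.125 / 0.3020 ≈ 1526.90
  x_3 = (0.1050·575 + 0.1175·475 + 0.3425·400) / 0.3020 = 253.1875 / 0.3020 ≈ 838.37

x_1 = 2093.34, x_2 = 1526.90, x_3 = 838.37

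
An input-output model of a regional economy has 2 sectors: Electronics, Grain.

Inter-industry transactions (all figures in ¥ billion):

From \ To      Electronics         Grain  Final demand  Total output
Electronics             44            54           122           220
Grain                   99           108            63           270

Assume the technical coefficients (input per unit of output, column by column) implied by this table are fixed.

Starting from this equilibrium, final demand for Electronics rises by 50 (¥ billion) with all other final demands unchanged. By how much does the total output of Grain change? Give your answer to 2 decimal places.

Technical coefficients a_ij = z_ij / X_j:
  a_11 = 44/220 = 0.20, a_21 = 99/220 = 0.45
  a_12 = 54/270 = 0.20, a_22 = 108/270 = 0.40
I − A =
  [   0.80    -0.20]
  [  -0.45     0.60]
det(I−A) = (0.80)(0.60) − (-0.20)(-0.45) = 0.3900
adj(I−A) = [[0.60, 0.20], [0.45, 0.80]]
(I − A)⁻¹ = adj(I−A) / det(I−A) ≈
  [   1.5385     0.5128]
  [   1.1538     2.0513]
Δx = (I − A)⁻¹ Δd with Δd having +50 in the Electronics component and 0 elsewhere.
So Δx_2 = L_21 · (+50), where L_21 = adj(I−A)_21 / det(I−A) = 0.45 / 0.3900.
Δx_2 = 0.45 × (+50) / 0.3900 = 22.50 / 0.3900 ≈ 57.69.

Δx_2 = 57.69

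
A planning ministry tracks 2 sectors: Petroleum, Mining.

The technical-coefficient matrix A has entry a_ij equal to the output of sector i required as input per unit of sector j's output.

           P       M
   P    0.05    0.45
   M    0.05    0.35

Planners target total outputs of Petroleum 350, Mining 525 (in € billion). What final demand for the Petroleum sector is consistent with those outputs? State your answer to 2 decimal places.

I − A =
  [   0.95    -0.45]
  [  -0.05     0.65]
d = (I − A) x:
  d_P = (+0.95)·350 + (-0.45)·525 = 96.25
  d_M = (-0.05)·350 + (+0.65)·525 = 323.75

d_P = 96.25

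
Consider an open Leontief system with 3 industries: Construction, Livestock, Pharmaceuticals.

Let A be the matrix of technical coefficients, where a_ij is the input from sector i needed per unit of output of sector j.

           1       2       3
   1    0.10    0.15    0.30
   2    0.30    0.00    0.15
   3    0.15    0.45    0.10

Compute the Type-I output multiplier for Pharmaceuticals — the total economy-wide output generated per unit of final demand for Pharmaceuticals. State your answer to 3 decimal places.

I − A =
  [   0.90    -0.15    -0.30]
  [  -0.30     1.00    -0.15]
  [  -0.15    -0.45     0.90]
Cofactors of I−A, C_ij = (−1)^(i+j)·(minor ij) (rows/columns in the sector order above):
  C_11 = (1.00)(0.90) − (-0.15)(-0.45) = 0.8325
  C_12 = −[(-0.30)(0.90) − (-0.15)(-0.15)] = 0.2925
  C_13 = (-0.30)(-0.45) − (1.00)(-0.15) = 0.2850
  C_21 = −[(-0.15)(0.90) − (-0.30)(-0.45)] = 0.2700
  C_22 = (0.90)(0.90) − (-0.30)(-0.15) = 0.7650
  C_23 = −[(0.90)(-0.45) − (-0.15)(-0.15)] = 0.4275
  C_31 = (-0.15)(-0.15) − (-0.30)(1.00) = 0.3225
  C_32 = −[(0.90)(-0.15) − (-0.30)(-0.30)] = 0.2250
  C_33 = (0.90)(1.00) − (-0.15)(-0.30) = 0.8550
det(I−A) = Σ_j (I−A)_1j·C_1j = (0.90)(0.8325) + (-0.15)(0.2925) + (-0.30)(0.2850) = 0.619875
adj(I−A) = Cᵀ =
  [ 0.8325   0.2700   0.3225]
  [ 0.2925   0.7650   0.2250]
  [ 0.2850   0.4275   0.8550]
(I − A)⁻¹ = adj(I−A) / det(I−A) ≈
  [   1.3430     0.4356     0.5203]
  [   0.4719     1.2341     0.3630]
  [   0.4598     0.6897     1.3793]
The output multiplier for sector j is the column-j sum of the Leontief inverse (I − A)⁻¹ = adj(I−A) / det(I−A).
Column 3 of adj(I−A): (0.3225, 0.2250, 0.8550); det(I−A) = 0.619875.
m_3 = (0.3225 + 0.2250 + 0.8550) / 0.619875 = 1.4025 / 0.619875 ≈ 2.263.

m_3 = 2.263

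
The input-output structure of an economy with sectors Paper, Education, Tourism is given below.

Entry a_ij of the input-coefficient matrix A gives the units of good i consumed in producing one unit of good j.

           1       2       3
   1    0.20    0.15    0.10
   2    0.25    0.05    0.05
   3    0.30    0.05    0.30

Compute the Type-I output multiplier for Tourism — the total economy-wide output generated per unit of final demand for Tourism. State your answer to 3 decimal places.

m_3 = 1.887

I − A =
  [   0.80    -0.15    -0.10]
  [  -0.25     0.95    -0.05]
  [  -0.30    -0.05     0.70]
Cofactors of I−A, C_ij = (−1)^(i+j)·(minor ij) (rows/columns in the sector order above):
  C_11 = (0.95)(0.70) − (-0.05)(-0.05) = 0.6625
  C_12 = −[(-0.25)(0.70) − (-0.05)(-0.30)] = 0.1900
  C_13 = (-0.25)(-0.05) − (0.95)(-0.30) = 0.2975
  C_21 = −[(-0.15)(0.70) − (-0.10)(-0.05)] = 0.1100
  C_22 = (0.80)(0.70) − (-0.10)(-0.30) = 0.5300
  C_23 = −[(0.80)(-0.05) − (-0.15)(-0.30)] = 0.0850
  C_31 = (-0.15)(-0.05) − (-0.10)(0.95) = 0.1025
  C_32 = −[(0.80)(-0.05) − (-0.10)(-0.25)] = 0.0650
  C_33 = (0.80)(0.95) − (-0.15)(-0.25) = 0.7225
det(I−A) = Σ_j (I−A)_1j·C_1j = (0.80)(0.6625) + (-0.15)(0.1900) + (-0.10)(0.2975) = 0.47175
adj(I−A) = Cᵀ =
  [ 0.6625   0.1100   0.1025]
  [ 0.1900   0.5300   0.0650]
  [ 0.2975   0.0850   0.7225]
(I − A)⁻¹ = adj(I−A) / det(I−A) ≈
  [   1.4043     0.2332     0.2173]
  [   0.4028     1.1235     0.1378]
  [   0.6306     0.1802     1.5315]
The output multiplier for sector j is the column-j sum of the Leontief inverse (I − A)⁻¹ = adj(I−A) / det(I−A).
Column 3 of adj(I−A): (0.1025, 0.0650, 0.7225); det(I−A) = 0.47175.
m_3 = (0.1025 + 0.0650 + 0.7225) / 0.47175 = 0.89 / 0.47175 ≈ 1.887.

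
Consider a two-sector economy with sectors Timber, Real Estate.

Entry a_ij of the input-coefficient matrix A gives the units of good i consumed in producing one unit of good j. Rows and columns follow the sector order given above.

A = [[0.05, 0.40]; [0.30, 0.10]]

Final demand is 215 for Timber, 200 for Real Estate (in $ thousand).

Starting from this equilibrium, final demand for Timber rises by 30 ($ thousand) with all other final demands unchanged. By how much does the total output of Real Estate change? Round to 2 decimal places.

Δx_R = 12.24

I − A =
  [   0.95    -0.40]
  [  -0.30     0.90]
det(I−A) = (0.95)(0.90) − (-0.40)(-0.30) = 0.7350
adj(I−A) = [[0.90, 0.40], [0.30, 0.95]]
(I − A)⁻¹ = adj(I−A) / det(I−A) ≈
  [   1.2245     0.5442]
  [   0.4082     1.2925]
Δx = (I − A)⁻¹ Δd with Δd having +30 in the Timber component and 0 elsewhere.
So Δx_R = L_RT · (+30), where L_RT = adj(I−A)_RT / det(I−A) = 0.30 / 0.7350.
Δx_R = 0.30 × (+30) / 0.7350 = 9.00 / 0.7350 ≈ 12.24.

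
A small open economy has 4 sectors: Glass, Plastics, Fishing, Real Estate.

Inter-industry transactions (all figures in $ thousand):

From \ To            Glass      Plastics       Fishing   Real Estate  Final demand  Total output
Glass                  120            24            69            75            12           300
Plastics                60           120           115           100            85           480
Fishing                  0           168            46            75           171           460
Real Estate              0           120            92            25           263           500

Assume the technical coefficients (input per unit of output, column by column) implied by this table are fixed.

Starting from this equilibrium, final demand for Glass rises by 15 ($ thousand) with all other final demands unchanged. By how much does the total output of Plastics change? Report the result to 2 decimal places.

Δx_2 = 9.82

Technical coefficients a_ij = z_ij / X_j:
  a_11 = 120/300 = 0.40, a_21 = 60/300 = 0.20, a_31 = 0/300 = 0.00, a_41 = 0/300 = 0.00
  a_12 = 24/480 = 0.05, a_22 = 120/480 = 0.25, a_32 = 168/480 = 0.35, a_42 = 120/480 = 0.25
  a_13 = 69/460 = 0.15, a_23 = 115/460 = 0.25, a_33 = 46/460 = 0.10, a_43 = 92/460 = 0.20
  a_14 = 75/500 = 0.15, a_24 = 100/500 = 0.20, a_34 = 75/500 = 0.15, a_44 = 25/500 = 0.05
I − A =
  [   0.60    -0.05    -0.15    -0.15]
  [  -0.20     0.75    -0.25    -0.20]
  [   0.00    -0.35     0.90    -0.15]
  [   0.00    -0.25    -0.20     0.95]
Compute the cofactors C_ij = (−1)^(i+j)·(3×3 minor ij) of I−A; the adjugate is their transpose:
adj(I−A) = Cᵀ =
  [ 0.467250   0.141000   0.145125   0.126375]
  [ 0.165000   0.495000   0.201000   0.162000]
  [ 0.074000   0.222000   0.380500   0.118500]
  [ 0.059000   0.177000   0.133000   0.333000]
det(I−A) = Σ_j (I−A)_1j·C_1j = (0.60)(0.467250) + (-0.05)(0.165000) + (-0.15)(0.074000) + (-0.15)(0.059000) = 0.25215
(I − A)⁻¹ = adj(I−A) / det(I−A) ≈
  [   1.8531     0.5592     0.5756     0.5012]
  [   0.6544     1.9631     0.7971     0.6425]
  [   0.2935     0.8804     1.5090     0.4700]
  [   0.2340     0.7020     0.5275     1.3206]
Δx = (I − A)⁻¹ Δd with Δd having +15 in the Glass component and 0 elsewhere.
So Δx_2 = L_21 · (+15), where L_21 = adj(I−A)_21 / det(I−A) = 0.165000 / 0.25215.
Δx_2 = 0.165000 × (+15) / 0.25215 = 2.475 / 0.25215 ≈ 9.82.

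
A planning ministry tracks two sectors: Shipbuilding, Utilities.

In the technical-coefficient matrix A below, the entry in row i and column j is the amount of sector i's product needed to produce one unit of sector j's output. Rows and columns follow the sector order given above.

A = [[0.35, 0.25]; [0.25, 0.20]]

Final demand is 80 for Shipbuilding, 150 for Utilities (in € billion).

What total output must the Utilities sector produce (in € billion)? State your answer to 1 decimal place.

I − A =
  [   0.65    -0.25]
  [  -0.25     0.80]
det(I−A) = (0.65)(0.80) − (-0.25)(-0.25) = 0.4575
adj(I−A) = [[0.80, 0.25], [0.25, 0.65]]
(I − A)⁻¹ = adj(I−A) / det(I−A) ≈
  [   1.7486     0.5464]
  [   0.5464     1.4208]
x = (I − A)⁻¹ d = adj(I−A)·d / det(I−A), with det(I−A) = 0.4575:
  x_S = (0.80·80 + 0.25·150) / 0.4575 = 101.50 / 0.4575 ≈ 221.9
  x_U = (0.25·80 + 0.65·150) / 0.4575 = 117.50 / 0.4575 ≈ 256.8

x_U = 256.8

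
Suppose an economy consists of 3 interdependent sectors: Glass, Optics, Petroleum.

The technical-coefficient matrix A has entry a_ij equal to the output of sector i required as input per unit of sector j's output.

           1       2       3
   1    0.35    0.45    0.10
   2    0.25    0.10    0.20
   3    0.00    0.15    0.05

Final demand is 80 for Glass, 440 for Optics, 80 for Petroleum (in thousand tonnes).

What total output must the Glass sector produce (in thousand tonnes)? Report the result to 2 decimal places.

I − A =
  [   0.65    -0.45    -0.10]
  [  -0.25     0.90    -0.20]
  [   0.00    -0.15     0.95]
Cofactors of I−A, C_ij = (−1)^(i+j)·(minor ij) (rows/columns in the sector order above):
  C_11 = (0.90)(0.95) − (-0.20)(-0.15) = 0.8250
  C_12 = −[(-0.25)(0.95) − (-0.20)(0.00)] = 0.2375
  C_13 = (-0.25)(-0.15) − (0.90)(0.00) = 0.0375
  C_21 = −[(-0.45)(0.95) − (-0.10)(-0.15)] = 0.4425
  C_22 = (0.65)(0.95) − (-0.10)(0.00) = 0.6175
  C_23 = −[(0.65)(-0.15) − (-0.45)(0.00)] = 0.0975
  C_31 = (-0.45)(-0.20) − (-0.10)(0.90) = 0.1800
  C_32 = −[(0.65)(-0.20) − (-0.10)(-0.25)] = 0.1550
  C_33 = (0.65)(0.90) − (-0.45)(-0.25) = 0.4725
det(I−A) = Σ_j (I−A)_1j·C_1j = (0.65)(0.8250) + (-0.45)(0.2375) + (-0.10)(0.0375) = 0.425625
adj(I−A) = Cᵀ =
  [ 0.8250   0.4425   0.1800]
  [ 0.2375   0.6175   0.1550]
  [ 0.0375   0.0975   0.4725]
(I − A)⁻¹ = adj(I−A) / det(I−A) ≈
  [   1.9383     1.0396     0.4229]
  [   0.5580     1.4508     0.3642]
  [   0.0881     0.2291     1.1101]
x = (I − A)⁻¹ d = adj(I−A)·d / det(I−A), with det(I−A) = 0.425625:
  x_1 = (0.8250·80 + 0.4425·440 + 0.1800·80) / 0.425625 = 275.10 / 0.425625 ≈ 646.34
  x_2 = (0.2375·80 + 0.6175·440 + 0.1550·80) / 0.425625 = 303.10 / 0.425625 ≈ 712.13
  x_3 = (0.0375·80 + 0.0975·440 + 0.4725·80) / 0.425625 = 83.70 / 0.425625 ≈ 196.65

x_1 = 646.34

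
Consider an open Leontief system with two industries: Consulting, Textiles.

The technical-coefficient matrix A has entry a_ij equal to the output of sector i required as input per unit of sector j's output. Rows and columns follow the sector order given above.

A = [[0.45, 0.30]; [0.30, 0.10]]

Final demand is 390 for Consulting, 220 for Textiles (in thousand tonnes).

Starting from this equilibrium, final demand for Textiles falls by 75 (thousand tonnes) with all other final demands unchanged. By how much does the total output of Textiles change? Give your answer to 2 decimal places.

I − A =
  [   0.55    -0.30]
  [  -0.30     0.90]
det(I−A) = (0.55)(0.90) − (-0.30)(-0.30) = 0.4050
adj(I−A) = [[0.90, 0.30], [0.30, 0.55]]
(I − A)⁻¹ = adj(I−A) / det(I−A) ≈
  [   2.2222     0.7407]
  [   0.7407     1.3580]
Δx = (I − A)⁻¹ Δd with Δd having -75 in the Textiles component and 0 elsewhere.
So Δx_T = L_TT · (-75), where L_TT = adj(I−A)_TT / det(I−A) = 0.55 / 0.4050.
Δx_T = 0.55 × (-75) / 0.4050 = -41.25 / 0.4050 ≈ -101.85.

Δx_T = -101.85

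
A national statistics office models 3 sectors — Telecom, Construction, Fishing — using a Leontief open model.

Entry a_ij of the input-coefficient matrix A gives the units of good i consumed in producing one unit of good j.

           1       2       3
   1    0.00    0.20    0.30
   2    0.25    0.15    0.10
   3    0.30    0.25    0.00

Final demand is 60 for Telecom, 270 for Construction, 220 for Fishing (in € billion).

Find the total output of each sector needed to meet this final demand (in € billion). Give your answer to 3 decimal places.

I − A =
  [   1.00    -0.20    -0.30]
  [  -0.25     0.85    -0.10]
  [  -0.30    -0.25     1.00]
Cofactors of I−A, C_ij = (−1)^(i+j)·(minor ij) (rows/columns in the sector order above):
  C_11 = (0.85)(1.00) − (-0.10)(-0.25) = 0.8250
  C_12 = −[(-0.25)(1.00) − (-0.10)(-0.30)] = 0.2800
  C_13 = (-0.25)(-0.25) − (0.85)(-0.30) = 0.3175
  C_21 = −[(-0.20)(1.00) − (-0.30)(-0.25)] = 0.2750
  C_22 = (1.00)(1.00) − (-0.30)(-0.30) = 0.9100
  C_23 = −[(1.00)(-0.25) − (-0.20)(-0.30)] = 0.3100
  C_31 = (-0.20)(-0.10) − (-0.30)(0.85) = 0.2750
  C_32 = −[(1.00)(-0.10) − (-0.30)(-0.25)] = 0.1750
  C_33 = (1.00)(0.85) − (-0.20)(-0.25) = 0.8000
det(I−A) = Σ_j (I−A)_1j·C_1j = (1.00)(0.8250) + (-0.20)(0.2800) + (-0.30)(0.3175) = 0.67375
adj(I−A) = Cᵀ =
  [ 0.8250   0.2750   0.2750]
  [ 0.2800   0.9100   0.1750]
  [ 0.3175   0.3100   0.8000]
(I − A)⁻¹ = adj(I−A) / det(I−A) ≈
  [   1.2245     0.4082     0.4082]
  [   0.4156     1.3506     0.2597]
  [   0.4712     0.4601     1.1874]
x = (I − A)⁻¹ d = adj(I−A)·d / det(I−A), with det(I−A) = 0.67375:
  x_1 = (0.8250·60 + 0.2750·270 + 0.2750·220) / 0.67375 = 184.25 / 0.67375 ≈ 273.469
  x_2 = (0.2800·60 + 0.9100·270 + 0.1750·220) / 0.67375 = 301.00 / 0.67375 ≈ 446.753
  x_3 = (0.3175·60 + 0.3100·270 + 0.8000·220) / 0.67375 = 278.75 / 0.67375 ≈ 413.729

x_1 = 273.469, x_2 = 446.753, x_3 = 413.729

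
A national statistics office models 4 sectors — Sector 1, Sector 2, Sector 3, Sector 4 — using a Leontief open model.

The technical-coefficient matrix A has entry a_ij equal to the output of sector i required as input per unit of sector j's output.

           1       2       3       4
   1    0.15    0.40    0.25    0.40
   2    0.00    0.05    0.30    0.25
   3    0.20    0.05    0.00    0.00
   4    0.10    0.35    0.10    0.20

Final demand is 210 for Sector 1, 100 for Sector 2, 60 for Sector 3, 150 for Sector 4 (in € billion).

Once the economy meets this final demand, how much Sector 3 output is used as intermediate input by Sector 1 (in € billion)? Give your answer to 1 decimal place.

z_31 = 126.0

I − A =
  [   0.85    -0.40    -0.25    -0.40]
  [   0.00     0.95    -0.30    -0.25]
  [  -0.20    -0.05     1.00     0.00]
  [  -0.10    -0.35    -0.10     0.80]
Compute the cofactors C_ij = (−1)^(i+j)·(3×3 minor ij) of I−A; the adjugate is their transpose:
adj(I−A) = Cᵀ =
  [ 0.659250   0.472000   0.354125   0.477125]
  [ 0.078000   0.592000   0.219500   0.224000]
  [ 0.135750   0.124000   0.523625   0.106625]
  [ 0.133500   0.333500   0.205750   0.723250]
det(I−A) = Σ_j (I−A)_1j·C_1j = (0.85)(0.659250) + (-0.40)(0.078000) + (-0.25)(0.135750) + (-0.40)(0.133500) = 0.441825
(I − A)⁻¹ = adj(I−A) / det(I−A) ≈
  [   1.4921     1.0683     0.8015     1.0799]
  [   0.1765     1.3399     0.4968     0.5070]
  [   0.3072     0.2807     1.1851     0.2413]
  [   0.3022     0.7548     0.4657     1.6370]
First solve x = (I − A)⁻¹ d = adj(I−A)·d / det(I−A); in particular x_1 = (0.659250·210 + 0.472000·100 + 0.354125·60 + 0.477125·150) / 0.441825 = 278.45875 / 0.441825 ≈ 630.247.
Intermediate flow from 3 to 1: z_31 = a_31 · x_1 = 0.20 × 278.45875 / 0.441825 = 55.69175 / 0.441825 ≈ 126.0.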